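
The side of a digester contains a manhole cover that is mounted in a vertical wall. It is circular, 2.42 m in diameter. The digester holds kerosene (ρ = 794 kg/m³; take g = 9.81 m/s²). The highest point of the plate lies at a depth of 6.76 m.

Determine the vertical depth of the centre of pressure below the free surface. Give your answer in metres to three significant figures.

γ = ρg = 794 × 9.81 / 1000 = 7.78914 kN/m³.
The centroid is at the centre, 1.21 m below the top of the plate, so the centroid depth is h_c = 6.76 + 1.21 = 7.97 m.
A = π(1.21)² = 4.59961 m².
Resultant F = γ·h_c·A = 7.78914 × 7.97 × 4.59961 = 285.541 kN.
I_c = πr⁴/4 = π × 1.21⁴/4 = 1.68357 m⁴.
Centre of pressure: y_p = y_c + I_c/(y_c·A) = 7.97 + 1.68357/(7.97 × 4.59961) = 7.97 + 0.0459253 = 8.01593 m along the plane.

h_p = 8.02 m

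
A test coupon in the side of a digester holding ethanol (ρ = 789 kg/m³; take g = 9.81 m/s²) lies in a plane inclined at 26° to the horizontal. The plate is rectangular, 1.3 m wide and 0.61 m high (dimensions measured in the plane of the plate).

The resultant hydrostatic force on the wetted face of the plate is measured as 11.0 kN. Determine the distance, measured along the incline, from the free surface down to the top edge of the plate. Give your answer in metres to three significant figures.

y_top ≈ 3.78 m

γ = ρg = 789 × 9.81 / 1000 = 7.74009 kN/m³.
A = 1.3 × 0.61 = 0.793 m².
From F = γ·h_c·A, the centroid depth is h_c = 11.0/(7.74009 × 0.793) = 1.79215 m.
Let θ = 26° be the plate's angle to the horizontal; measure y along the incline from where the plane meets the free surface. Vertical depth h = y·sinθ with sinθ = 0.438371.
Along the incline, y_c = h_c/sinθ = 1.79215/0.438371 = 4.0882 m.
The centroid lies 0.61/2 = 0.305 m below the top edge, so the top edge sits at y_top = 4.0882 − 0.305 = 3.7832 m along the incline.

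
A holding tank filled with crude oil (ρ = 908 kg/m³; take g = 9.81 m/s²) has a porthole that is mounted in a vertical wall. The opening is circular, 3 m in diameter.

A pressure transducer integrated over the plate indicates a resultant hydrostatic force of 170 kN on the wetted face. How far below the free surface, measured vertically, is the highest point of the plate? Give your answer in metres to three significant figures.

γ = ρg = 908 × 9.81 / 1000 = 8.90748 kN/m³.
A = π(1.5)² = 7.06858 m².
From F = γ·h_c·A, the centroid depth is h_c = 170/(8.90748 × 7.06858) = 2.69999 m.
The centroid is at the centre, 1.5 m below the top of the plate, so the highest point sits at h_top = 2.69999 − 1.5 = 1.19999 m below the surface.

d_top ≈ 1.20 m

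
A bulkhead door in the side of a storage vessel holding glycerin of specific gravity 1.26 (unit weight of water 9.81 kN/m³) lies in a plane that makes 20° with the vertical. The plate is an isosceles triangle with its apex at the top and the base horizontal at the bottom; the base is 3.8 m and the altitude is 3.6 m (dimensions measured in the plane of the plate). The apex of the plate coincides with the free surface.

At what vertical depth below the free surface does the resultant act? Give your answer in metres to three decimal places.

h_p = 2.537 m

γ = 1.26 × 9.81 = 12.3606 kN/m³.
The plate makes 20° with the vertical, i.e. θ = 90° − 20° = 70° to the horizontal. Measuring y along the incline from the free-surface line, vertical depth h = y·sinθ with sinθ = 0.939693.
With the apex up, the centroid sits 2h/3 = 2 × 3.6/3 = 2.4 m below the apex, so y_c = 2.4 m and h_c = 2.4 × 0.939693 = 2.25526 m.
A = ½ × 3.8 × 3.6 = 6.84 m².
Resultant F = γ·h_c·A = 12.3606 × 2.25526 × 6.84 = 190.674 kN.
I_c = b·h³/36 = 3.8 × 3.6³/36 = 4.9248 m⁴.
Centre of pressure: y_p = y_c + I_c/(y_c·A) = 2.4 + 4.9248/(2.4 × 6.84) = 2.4 + 0.3 = 2.7 m along the plane.
Vertically, h_p = y_p·sinθ = 2.7 × 0.939693 = 2.53717 m.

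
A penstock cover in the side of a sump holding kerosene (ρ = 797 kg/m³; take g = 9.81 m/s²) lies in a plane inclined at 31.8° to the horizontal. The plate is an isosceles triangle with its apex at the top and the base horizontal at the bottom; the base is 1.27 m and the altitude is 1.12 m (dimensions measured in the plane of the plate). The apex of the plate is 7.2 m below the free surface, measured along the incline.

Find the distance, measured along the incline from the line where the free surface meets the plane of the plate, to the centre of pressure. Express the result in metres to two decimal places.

γ = ρg = 797 × 9.81 / 1000 = 7.81857 kN/m³.
Let θ = 31.8° be the plate's angle to the horizontal; measure y along the incline from where the plane meets the free surface. Vertical depth h = y·sinθ with sinθ = 0.526956.
With the apex up, the centroid sits 2h/3 = 2 × 1.12/3 = 0.746667 m below the apex, so y_c = 7.2 + 0.746667 = 7.94667 m and h_c = 7.94667 × 0.526956 = 4.18755 m.
A = ½ × 1.27 × 1.12 = 0.7112 m².
Resultant F = γ·h_c·A = 7.81857 × 4.18755 × 0.7112 = 23.2852 kN.
I_c = b·h³/36 = 1.27 × 1.12³/36 = 0.0495627 m⁴.
Centre of pressure: y_p = y_c + I_c/(y_c·A) = 7.94667 + 0.0495627/(7.94667 × 0.7112) = 7.94667 + 0.00876956 = 7.95544 m along the plane.

y_p = 7.96 m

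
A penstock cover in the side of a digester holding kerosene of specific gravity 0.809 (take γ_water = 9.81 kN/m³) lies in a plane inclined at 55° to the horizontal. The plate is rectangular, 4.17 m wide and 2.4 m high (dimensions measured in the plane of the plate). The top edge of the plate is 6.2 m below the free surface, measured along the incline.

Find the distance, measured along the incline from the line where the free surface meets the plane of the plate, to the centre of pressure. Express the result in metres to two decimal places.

γ = 0.809 × 9.81 = 7.93629 kN/m³.
Let θ = 55° be the plate's angle to the horizontal; measure y along the incline from where the plane meets the free surface. Vertical depth h = y·sinθ with sinθ = 0.819152.
The centroid lies 2.4/2 = 1.2 m below the top edge, so y_c = 6.2 + 1.2 = 7.4 m and h_c = 7.4 × 0.819152 = 6.06172 m.
A = 4.17 × 2.4 = 10.008 m².
Resultant F = γ·h_c·A = 7.93629 × 6.06172 × 10.008 = 481.461 kN.
I_c = b·h³/12 = 4.17 × 2.4³/12 = 4.80384 m⁴.
Centre of pressure: y_p = y_c + I_c/(y_c·A) = 7.4 + 4.80384/(7.4 × 10.008) = 7.4 + 0.0648649 = 7.46486 m along the plane.

y_p = 7.46 m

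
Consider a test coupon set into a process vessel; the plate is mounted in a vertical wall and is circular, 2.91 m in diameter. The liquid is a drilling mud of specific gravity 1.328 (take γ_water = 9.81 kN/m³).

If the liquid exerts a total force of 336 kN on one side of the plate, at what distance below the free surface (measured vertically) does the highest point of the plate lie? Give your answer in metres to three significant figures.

d_top ≈ 2.42 m

γ = 1.328 × 9.81 = 13.02768 kN/m³.
A = π(1.455)² = 6.65083 m².
From F = γ·h_c·A, the centroid depth is h_c = 336/(13.02768 × 6.65083) = 3.8779 m.
The centroid is at the centre, 1.455 m below the top of the plate, so the highest point sits at h_top = 3.8779 − 1.455 = 2.4229 m below the surface.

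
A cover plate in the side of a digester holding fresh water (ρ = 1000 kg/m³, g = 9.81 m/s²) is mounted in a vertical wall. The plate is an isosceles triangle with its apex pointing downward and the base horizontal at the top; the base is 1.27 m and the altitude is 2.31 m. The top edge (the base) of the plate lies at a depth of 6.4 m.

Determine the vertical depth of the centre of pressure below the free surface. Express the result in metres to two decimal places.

h_p = 7.21 m

γ = ρg = 1000 × 9.81 = 9810 N/m³ = 9.81 kN/m³.
With the apex down, the centroid sits h/3 = 2.31/3 = 0.77 m below the base (the top edge), so the centroid depth is h_c = 6.4 + 0.77 = 7.17 m.
A = ½ × 1.27 × 2.31 = 1.46685 m².
Resultant F = γ·h_c·A = 9.81 × 7.17 × 1.46685 = 103.175 kN.
I_c = b·h³/36 = 1.27 × 2.31³/36 = 0.434848 m⁴.
Centre of pressure: y_p = y_c + I_c/(y_c·A) = 7.17 + 0.434848/(7.17 × 1.46685) = 7.17 + 0.0413459 = 7.21135 m along the plane.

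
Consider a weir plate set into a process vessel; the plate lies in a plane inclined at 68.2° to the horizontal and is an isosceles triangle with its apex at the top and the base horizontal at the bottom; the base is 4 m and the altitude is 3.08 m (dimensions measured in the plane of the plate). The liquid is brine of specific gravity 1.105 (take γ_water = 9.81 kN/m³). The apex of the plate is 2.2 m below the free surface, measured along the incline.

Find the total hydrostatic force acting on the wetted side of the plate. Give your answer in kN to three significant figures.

γ = 1.105 × 9.81 = 10.84005 kN/m³.
Let θ = 68.2° be the plate's angle to the horizontal; measure y along the incline from where the plane meets the free surface. Vertical depth h = y·sinθ with sinθ = 0.928486.
With the apex up, the centroid sits 2h/3 = 2 × 3.08/3 = 2.05333 m below the apex, so y_c = 2.2 + 2.05333 = 4.25333 m and h_c = 4.25333 × 0.928486 = 3.94916 m.
A = ½ × 4 × 3.08 = 6.16 m².
Resultant F = γ·h_c·A = 10.84005 × 3.94916 × 6.16 = 263.704 kN.

F ≈ 264 kN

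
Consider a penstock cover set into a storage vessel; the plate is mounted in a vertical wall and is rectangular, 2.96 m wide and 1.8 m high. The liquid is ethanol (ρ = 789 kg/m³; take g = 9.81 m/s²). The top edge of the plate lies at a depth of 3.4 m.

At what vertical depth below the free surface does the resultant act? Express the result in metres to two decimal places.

h_p = 4.36 m

γ = ρg = 789 × 9.81 / 1000 = 7.74009 kN/m³.
The centroid lies 1.8/2 = 0.9 m below the top edge, so the centroid depth is h_c = 3.4 + 0.9 = 4.3 m.
A = 2.96 × 1.8 = 5.328 m².
Resultant F = γ·h_c·A = 7.74009 × 4.3 × 5.328 = 177.329 kN.
I_c = b·h³/12 = 2.96 × 1.8³/12 = 1.43856 m⁴.
Centre of pressure: y_p = y_c + I_c/(y_c·A) = 4.3 + 1.43856/(4.3 × 5.328) = 4.3 + 0.0627907 = 4.36279 m along the plane.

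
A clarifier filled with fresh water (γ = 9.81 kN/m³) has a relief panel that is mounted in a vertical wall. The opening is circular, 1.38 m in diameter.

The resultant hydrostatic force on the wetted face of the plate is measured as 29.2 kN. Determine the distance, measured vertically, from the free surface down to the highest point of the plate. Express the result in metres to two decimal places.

d_top ≈ 1.30 m

γ = 9.81 kN/m³.
A = π(0.69)² = 1.49571 m².
From F = γ·h_c·A, the centroid depth is h_c = 29.2/(9.81 × 1.49571) = 1.99006 m.
The centroid is at the centre, 0.69 m below the top of the plate, so the highest point sits at h_top = 1.99006 − 0.69 = 1.30006 m below the surface.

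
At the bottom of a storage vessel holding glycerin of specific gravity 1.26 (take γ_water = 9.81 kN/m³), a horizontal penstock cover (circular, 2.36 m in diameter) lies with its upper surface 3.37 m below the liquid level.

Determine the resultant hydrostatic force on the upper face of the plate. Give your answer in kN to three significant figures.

γ = 1.26 × 9.81 = 12.3606 kN/m³.
The plate is horizontal, so pressure is uniform at p = γ·h = 12.3606 × 3.37 = 41.6552 kN/m².
A = π(1.18)² = 4.37435 m².
F = p·A = 41.6552 × 4.37435 = 182.214 kN.

F ≈ 182 kN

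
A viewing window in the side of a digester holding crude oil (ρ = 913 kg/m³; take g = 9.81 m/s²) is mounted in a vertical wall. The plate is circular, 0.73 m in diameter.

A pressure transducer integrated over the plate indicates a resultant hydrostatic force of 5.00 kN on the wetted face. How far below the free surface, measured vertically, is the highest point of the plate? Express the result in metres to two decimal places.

γ = ρg = 913 × 9.81 / 1000 = 8.95653 kN/m³.
A = π(0.365)² = 0.418539 m².
From F = γ·h_c·A, the centroid depth is h_c = 5.00/(8.95653 × 0.418539) = 1.33381 m.
The centroid is at the centre, 0.365 m below the top of the plate, so the highest point sits at h_top = 1.33381 − 0.365 = 0.96881 m below the surface.

d_top ≈ 0.97 m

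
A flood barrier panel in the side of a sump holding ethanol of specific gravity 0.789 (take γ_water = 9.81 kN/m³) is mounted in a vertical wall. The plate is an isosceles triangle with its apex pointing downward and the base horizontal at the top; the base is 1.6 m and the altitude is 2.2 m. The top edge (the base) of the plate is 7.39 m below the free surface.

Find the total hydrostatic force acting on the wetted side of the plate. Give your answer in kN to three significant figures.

γ = 0.789 × 9.81 = 7.74009 kN/m³.
With the apex down, the centroid sits h/3 = 2.2/3 = 0.733333 m below the base (the top edge), so the centroid depth is h_c = 7.39 + 0.733333 = 8.12333 m.
A = ½ × 1.6 × 2.2 = 1.76 m².
Resultant F = γ·h_c·A = 7.74009 × 8.12333 × 1.76 = 110.661 kN.

F ≈ 111 kN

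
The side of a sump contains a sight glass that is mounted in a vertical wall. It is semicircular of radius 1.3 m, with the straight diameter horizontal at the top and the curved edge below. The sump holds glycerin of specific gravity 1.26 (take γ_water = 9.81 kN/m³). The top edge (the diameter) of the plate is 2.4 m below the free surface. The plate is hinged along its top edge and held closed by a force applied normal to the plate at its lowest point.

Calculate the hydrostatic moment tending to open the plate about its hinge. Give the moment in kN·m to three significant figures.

M ≈ 57.3 kN·m

γ = 1.26 × 9.81 = 12.3606 kN/m³.
The centroid of a semicircle lies 4r/(3π) = 0.551737 m from the diameter, here below the top edge, so the centroid depth is h_c = 2.4 + 0.551737 = 2.95174 m.
A = πr²/2 = π × 1.3²/2 = 2.65465 m².
Resultant F = γ·h_c·A = 12.3606 × 2.95174 × 2.65465 = 96.8556 kN.
I_c = (π/8 − 8/(9π))·r⁴ = 0.109757 × 1.3⁴ = 0.313477 m⁴.
Centre of pressure: y_p = y_c + I_c/(y_c·A) = 2.95174 + 0.313477/(2.95174 × 2.65465) = 2.95174 + 0.0400056 = 2.99175 m along the plane.
The resultant acts 0.551737 + 0.0400056 = 0.591743 m (along the plate) below the hinge at the top edge, so the moment about the hinge is M = F × 0.591743 = 96.8556 × 0.591743 = 57.3136 kN·m.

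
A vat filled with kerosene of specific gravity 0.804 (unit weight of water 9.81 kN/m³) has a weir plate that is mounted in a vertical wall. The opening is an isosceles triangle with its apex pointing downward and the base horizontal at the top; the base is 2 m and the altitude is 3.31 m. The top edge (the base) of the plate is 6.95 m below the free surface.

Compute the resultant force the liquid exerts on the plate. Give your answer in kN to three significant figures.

F ≈ 210 kN

γ = 0.804 × 9.81 = 7.88724 kN/m³.
With the apex down, the centroid sits h/3 = 3.31/3 = 1.10333 m below the base (the top edge), so the centroid depth is h_c = 6.95 + 1.10333 = 8.05333 m.
A = ½ × 2 × 3.31 = 3.31 m².
Resultant F = γ·h_c·A = 7.88724 × 8.05333 × 3.31 = 210.246 kN.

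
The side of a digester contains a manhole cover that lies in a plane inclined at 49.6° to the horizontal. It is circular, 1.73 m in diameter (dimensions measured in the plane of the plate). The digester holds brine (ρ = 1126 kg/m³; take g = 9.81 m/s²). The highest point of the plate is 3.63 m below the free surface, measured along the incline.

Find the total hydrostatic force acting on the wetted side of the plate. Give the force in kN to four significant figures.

F ≈ 88.88 kN

γ = ρg = 1126 × 9.81 / 1000 = 11.04606 kN/m³.
Let θ = 49.6° be the plate's angle to the horizontal; measure y along the incline from where the plane meets the free surface. Vertical depth h = y·sinθ with sinθ = 0.761538.
The centroid is at the centre, 0.865 m below the top of the plate, so y_c = 3.63 + 0.865 = 4.495 m and h_c = 4.495 × 0.761538 = 3.42311 m.
A = π(0.865)² = 2.35062 m².
Resultant F = γ·h_c·A = 11.04606 × 3.42311 × 2.35062 = 88.8814 kN.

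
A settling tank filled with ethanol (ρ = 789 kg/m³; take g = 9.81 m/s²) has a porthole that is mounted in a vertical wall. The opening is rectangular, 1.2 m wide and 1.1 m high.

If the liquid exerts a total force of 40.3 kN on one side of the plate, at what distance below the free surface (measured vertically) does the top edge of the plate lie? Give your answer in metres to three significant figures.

d_top ≈ 3.39 m

γ = ρg = 789 × 9.81 / 1000 = 7.74009 kN/m³.
A = 1.2 × 1.1 = 1.32 m².
From F = γ·h_c·A, the centroid depth is h_c = 40.3/(7.74009 × 1.32) = 3.94444 m.
The centroid lies 1.1/2 = 0.55 m below the top edge, so the top edge sits at h_top = 3.94444 − 0.55 = 3.39444 m below the surface.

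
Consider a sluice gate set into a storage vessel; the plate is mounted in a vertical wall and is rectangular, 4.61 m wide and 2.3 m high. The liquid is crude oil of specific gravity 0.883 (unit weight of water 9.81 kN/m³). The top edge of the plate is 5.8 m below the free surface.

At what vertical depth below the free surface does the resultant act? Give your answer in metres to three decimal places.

h_p = 7.013 m

γ = 0.883 × 9.81 = 8.66223 kN/m³.
The centroid lies 2.3/2 = 1.15 m below the top edge, so the centroid depth is h_c = 5.8 + 1.15 = 6.95 m.
A = 4.61 × 2.3 = 10.603 m².
Resultant F = γ·h_c·A = 8.66223 × 6.95 × 10.603 = 638.327 kN.
I_c = b·h³/12 = 4.61 × 2.3³/12 = 4.67416 m⁴.
Centre of pressure: y_p = y_c + I_c/(y_c·A) = 6.95 + 4.67416/(6.95 × 10.603) = 6.95 + 0.0634293 = 7.01343 m along the plane.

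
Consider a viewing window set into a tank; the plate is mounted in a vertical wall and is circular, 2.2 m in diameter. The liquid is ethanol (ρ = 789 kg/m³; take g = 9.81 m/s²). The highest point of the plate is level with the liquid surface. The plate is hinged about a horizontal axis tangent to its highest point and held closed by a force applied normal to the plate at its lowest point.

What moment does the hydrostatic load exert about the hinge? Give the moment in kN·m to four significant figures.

M ≈ 44.50 kN·m

γ = ρg = 789 × 9.81 / 1000 = 7.74009 kN/m³.
The centroid is at the centre, 1.1 m below the top of the plate, so the centroid depth is h_c = 1.1 m.
A = π(1.1)² = 3.80133 m².
Resultant F = γ·h_c·A = 7.74009 × 1.1 × 3.80133 = 32.3649 kN.
I_c = πr⁴/4 = π × 1.1⁴/4 = 1.1499 m⁴.
Centre of pressure: y_p = y_c + I_c/(y_c·A) = 1.1 + 1.1499/(1.1 × 3.80133) = 1.1 + 0.274999 = 1.375 m along the plane.
The resultant acts 1.1 + 0.274999 = 1.375 m (along the plate) below the hinge at the top edge, so the moment about the hinge is M = F × 1.375 = 32.3649 × 1.375 = 44.5017 kN·m.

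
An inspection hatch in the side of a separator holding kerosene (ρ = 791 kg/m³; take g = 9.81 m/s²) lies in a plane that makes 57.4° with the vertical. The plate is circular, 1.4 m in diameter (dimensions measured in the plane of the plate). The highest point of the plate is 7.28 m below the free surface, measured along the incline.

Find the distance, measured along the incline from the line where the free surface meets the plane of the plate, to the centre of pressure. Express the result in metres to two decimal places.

y_p = 8.00 m

γ = ρg = 791 × 9.81 / 1000 = 7.75971 kN/m³.
The plate makes 57.4° with the vertical, i.e. θ = 90° − 57.4° = 32.6° to the horizontal. Measuring y along the incline from the free-surface line, vertical depth h = y·sinθ with sinθ = 0.538771.
The centroid is at the centre, 0.7 m below the top of the plate, so y_c = 7.28 + 0.7 = 7.98 m and h_c = 7.98 × 0.538771 = 4.29939 m.
A = π(0.7)² = 1.53938 m².
Resultant F = γ·h_c·A = 7.75971 × 4.29939 × 1.53938 = 51.3568 kN.
I_c = πr⁴/4 = π × 0.7⁴/4 = 0.188574 m⁴.
Centre of pressure: y_p = y_c + I_c/(y_c·A) = 7.98 + 0.188574/(7.98 × 1.53938) = 7.98 + 0.0153509 = 7.99535 m along the plane.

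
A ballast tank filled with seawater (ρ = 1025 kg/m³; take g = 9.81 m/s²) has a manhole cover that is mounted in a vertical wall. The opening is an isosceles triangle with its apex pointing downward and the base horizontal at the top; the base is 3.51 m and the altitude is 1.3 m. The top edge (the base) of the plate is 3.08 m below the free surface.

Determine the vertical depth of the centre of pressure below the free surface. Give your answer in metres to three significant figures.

γ = ρg = 1025 × 9.81 / 1000 = 10.05525 kN/m³.
With the apex down, the centroid sits h/3 = 1.3/3 = 0.433333 m below the base (the top edge), so the centroid depth is h_c = 3.08 + 0.433333 = 3.51333 m.
A = ½ × 3.51 × 1.3 = 2.2815 m².
Resultant F = γ·h_c·A = 10.05525 × 3.51333 × 2.2815 = 80.5995 kN.
I_c = b·h³/36 = 3.51 × 1.3³/36 = 0.214207 m⁴.
Centre of pressure: y_p = y_c + I_c/(y_c·A) = 3.51333 + 0.214207/(3.51333 × 2.2815) = 3.51333 + 0.0267236 = 3.54005 m along the plane.

h_p = 3.54 m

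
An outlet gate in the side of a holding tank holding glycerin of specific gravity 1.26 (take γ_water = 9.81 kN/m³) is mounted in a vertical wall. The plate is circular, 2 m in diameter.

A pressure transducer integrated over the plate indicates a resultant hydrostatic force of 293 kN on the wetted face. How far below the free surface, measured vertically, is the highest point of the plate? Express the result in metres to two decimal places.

γ = 1.26 × 9.81 = 12.3606 kN/m³.
A = π(1)² = 3.14159 m².
From F = γ·h_c·A, the centroid depth is h_c = 293/(12.3606 × 3.14159) = 7.54534 m.
The centroid is at the centre, 1 m below the top of the plate, so the highest point sits at h_top = 7.54534 − 1 = 6.54534 m below the surface.

d_top ≈ 6.55 m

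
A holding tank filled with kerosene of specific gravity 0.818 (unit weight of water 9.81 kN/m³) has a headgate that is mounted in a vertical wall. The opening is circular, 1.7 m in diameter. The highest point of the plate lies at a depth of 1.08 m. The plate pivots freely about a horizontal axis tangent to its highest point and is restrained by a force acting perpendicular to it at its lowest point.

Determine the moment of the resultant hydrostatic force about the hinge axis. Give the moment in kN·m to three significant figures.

M ≈ 33.2 kN·m

γ = 0.818 × 9.81 = 8.02458 kN/m³.
The centroid is at the centre, 0.85 m below the top of the plate, so the centroid depth is h_c = 1.08 + 0.85 = 1.93 m.
A = π(0.85)² = 2.2698 m².
Resultant F = γ·h_c·A = 8.02458 × 1.93 × 2.2698 = 35.1534 kN.
I_c = πr⁴/4 = π × 0.85⁴/4 = 0.409983 m⁴.
Centre of pressure: y_p = y_c + I_c/(y_c·A) = 1.93 + 0.409983/(1.93 × 2.2698) = 1.93 + 0.0935882 = 2.02359 m along the plane.
The resultant acts 0.85 + 0.0935882 = 0.943588 m (along the plate) below the hinge at the top edge, so the moment about the hinge is M = F × 0.943588 = 35.1534 × 0.943588 = 33.1703 kN·m.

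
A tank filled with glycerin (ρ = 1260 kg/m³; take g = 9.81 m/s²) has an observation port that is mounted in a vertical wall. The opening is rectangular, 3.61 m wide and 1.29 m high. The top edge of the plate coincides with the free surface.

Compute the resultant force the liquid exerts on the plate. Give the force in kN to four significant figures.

F ≈ 37.13 kN

γ = ρg = 1260 × 9.81 / 1000 = 12.3606 kN/m³.
The centroid lies 1.29/2 = 0.645 m below the top edge, so the centroid depth is h_c = 0.645 m.
A = 3.61 × 1.29 = 4.6569 m².
Resultant F = γ·h_c·A = 12.3606 × 0.645 × 4.6569 = 37.1275 kN.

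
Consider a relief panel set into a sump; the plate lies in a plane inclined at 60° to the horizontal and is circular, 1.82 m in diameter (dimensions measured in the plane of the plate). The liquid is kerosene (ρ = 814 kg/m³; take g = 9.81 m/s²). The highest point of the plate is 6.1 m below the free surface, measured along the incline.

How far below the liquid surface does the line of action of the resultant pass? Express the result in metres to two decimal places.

γ = ρg = 814 × 9.81 / 1000 = 7.98534 kN/m³.
Let θ = 60° be the plate's angle to the horizontal; measure y along the incline from where the plane meets the free surface. Vertical depth h = y·sinθ with sinθ = 0.866025.
The centroid is at the centre, 0.91 m below the top of the plate, so y_c = 6.1 + 0.91 = 7.01 m and h_c = 7.01 × 0.866025 = 6.07084 m.
A = π(0.91)² = 2.60155 m².
Resultant F = γ·h_c·A = 7.98534 × 6.07084 × 2.60155 = 126.117 kN.
I_c = πr⁴/4 = π × 0.91⁴/4 = 0.538586 m⁴.
Centre of pressure: y_p = y_c + I_c/(y_c·A) = 7.01 + 0.538586/(7.01 × 2.60155) = 7.01 + 0.0295328 = 7.03953 m along the plane.
Vertically, h_p = y_p·sinθ = 7.03953 × 0.866025 = 6.09641 m.

h_p = 6.10 m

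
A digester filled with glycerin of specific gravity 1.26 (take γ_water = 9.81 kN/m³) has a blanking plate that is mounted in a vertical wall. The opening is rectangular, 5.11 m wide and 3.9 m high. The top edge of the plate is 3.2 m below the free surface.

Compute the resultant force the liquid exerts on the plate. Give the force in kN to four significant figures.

F ≈ 1269 kN

γ = 1.26 × 9.81 = 12.3606 kN/m³.
The centroid lies 3.9/2 = 1.95 m below the top edge, so the centroid depth is h_c = 3.2 + 1.95 = 5.15 m.
A = 5.11 × 3.9 = 19.929 m².
Resultant F = γ·h_c·A = 12.3606 × 5.15 × 19.929 = 1268.62 kN.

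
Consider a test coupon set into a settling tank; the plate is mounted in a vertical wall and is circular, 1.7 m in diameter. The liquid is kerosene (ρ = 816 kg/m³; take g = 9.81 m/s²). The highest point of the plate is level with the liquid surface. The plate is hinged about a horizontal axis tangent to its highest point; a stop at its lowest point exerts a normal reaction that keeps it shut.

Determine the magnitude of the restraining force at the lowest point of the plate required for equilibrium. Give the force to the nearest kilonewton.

P ≈ 10 kN

γ = ρg = 816 × 9.81 / 1000 = 8.00496 kN/m³.
The centroid is at the centre, 0.85 m below the top of the plate, so the centroid depth is h_c = 0.85 m.
A = π(0.85)² = 2.2698 m².
Resultant F = γ·h_c·A = 8.00496 × 0.85 × 2.2698 = 15.4442 kN.
I_c = πr⁴/4 = π × 0.85⁴/4 = 0.409983 m⁴.
Centre of pressure: y_p = y_c + I_c/(y_c·A) = 0.85 + 0.409983/(0.85 × 2.2698) = 0.85 + 0.2125 = 1.0625 m along the plane.
The resultant acts 0.85 + 0.2125 = 1.0625 m (along the plate) below the hinge at the top edge, so the moment about the hinge is M = F × 1.0625 = 15.4442 × 1.0625 = 16.4095 kN·m.
A normal force at the bottom, 1.7 m from the hinge, must supply this moment: P = 16.4095/1.7 = 9.65265 kN.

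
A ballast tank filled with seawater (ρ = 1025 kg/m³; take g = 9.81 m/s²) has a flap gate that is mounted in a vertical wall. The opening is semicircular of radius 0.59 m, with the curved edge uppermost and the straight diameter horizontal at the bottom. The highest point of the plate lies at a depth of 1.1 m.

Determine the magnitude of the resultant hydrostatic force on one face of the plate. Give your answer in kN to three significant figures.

γ = ρg = 1025 × 9.81 / 1000 = 10.05525 kN/m³.
The centroid lies 4r/(3π) = 0.250404 m above the diameter, so r − 4r/(3π) = 0.59 − 0.250404 = 0.339596 m below the topmost point, so the centroid depth is h_c = 1.1 + 0.339596 = 1.4396 m.
A = πr²/2 = π × 0.59²/2 = 0.546794 m².
Resultant F = γ·h_c·A = 10.05525 × 1.4396 × 0.546794 = 7.91514 kN.

F ≈ 7.92 kN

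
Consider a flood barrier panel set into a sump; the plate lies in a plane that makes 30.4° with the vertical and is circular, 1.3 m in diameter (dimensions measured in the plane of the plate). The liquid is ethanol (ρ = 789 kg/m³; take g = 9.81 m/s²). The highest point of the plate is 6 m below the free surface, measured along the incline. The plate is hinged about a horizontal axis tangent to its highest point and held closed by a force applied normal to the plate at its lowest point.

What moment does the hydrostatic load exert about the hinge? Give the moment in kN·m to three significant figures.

M ≈ 39.2 kN·m

γ = ρg = 789 × 9.81 / 1000 = 7.74009 kN/m³.
The plate makes 30.4° with the vertical, i.e. θ = 90° − 30.4° = 59.6° to the horizontal. Measuring y along the incline from the free-surface line, vertical depth h = y·sinθ with sinθ = 0.862514.
The centroid is at the centre, 0.65 m below the top of the plate, so y_c = 6 + 0.65 = 6.65 m and h_c = 6.65 × 0.862514 = 5.73572 m.
A = π(0.65)² = 1.32732 m².
Resultant F = γ·h_c·A = 7.74009 × 5.73572 × 1.32732 = 58.9264 kN.
I_c = πr⁴/4 = π × 0.65⁴/4 = 0.140198 m⁴.
Centre of pressure: y_p = y_c + I_c/(y_c·A) = 6.65 + 0.140198/(6.65 × 1.32732) = 6.65 + 0.0158834 = 6.66588 m along the plane.
The resultant acts 0.65 + 0.0158834 = 0.665883 m (along the plate) below the hinge at the top edge, so the moment about the hinge is M = F × 0.665883 = 58.9264 × 0.665883 = 39.2381 kN·m.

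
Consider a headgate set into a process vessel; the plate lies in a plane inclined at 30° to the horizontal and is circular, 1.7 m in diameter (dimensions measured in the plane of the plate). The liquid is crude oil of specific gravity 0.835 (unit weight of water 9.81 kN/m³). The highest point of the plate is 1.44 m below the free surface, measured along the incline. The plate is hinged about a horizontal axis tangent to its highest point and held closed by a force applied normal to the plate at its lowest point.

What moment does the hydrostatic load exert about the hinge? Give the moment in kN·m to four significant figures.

M ≈ 19.77 kN·m

γ = 0.835 × 9.81 = 8.19135 kN/m³.
Let θ = 30° be the plate's angle to the horizontal; measure y along the incline from where the plane meets the free surface. Vertical depth h = y·sinθ with sinθ = 0.500000.
The centroid is at the centre, 0.85 m below the top of the plate, so y_c = 1.44 + 0.85 = 2.29 m and h_c = 2.29 × 0.500000 = 1.145 m.
A = π(0.85)² = 2.2698 m².
Resultant F = γ·h_c·A = 8.19135 × 1.145 × 2.2698 = 21.2887 kN.
I_c = πr⁴/4 = π × 0.85⁴/4 = 0.409983 m⁴.
Centre of pressure: y_p = y_c + I_c/(y_c·A) = 2.29 + 0.409983/(2.29 × 2.2698) = 2.29 + 0.0788756 = 2.36888 m along the plane.
The resultant acts 0.85 + 0.0788756 = 0.928876 m (along the plate) below the hinge at the top edge, so the moment about the hinge is M = F × 0.928876 = 21.2887 × 0.928876 = 19.7746 kN·m.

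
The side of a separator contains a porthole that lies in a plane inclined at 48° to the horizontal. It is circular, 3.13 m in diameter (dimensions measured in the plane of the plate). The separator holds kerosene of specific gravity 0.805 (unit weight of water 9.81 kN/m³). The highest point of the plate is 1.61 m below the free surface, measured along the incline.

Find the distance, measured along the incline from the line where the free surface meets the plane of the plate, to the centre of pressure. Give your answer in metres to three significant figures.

y_p = 3.37 m

γ = 0.805 × 9.81 = 7.89705 kN/m³.
Let θ = 48° be the plate's angle to the horizontal; measure y along the incline from where the plane meets the free surface. Vertical depth h = y·sinθ with sinθ = 0.743145.
The centroid is at the centre, 1.565 m below the top of the plate, so y_c = 1.61 + 1.565 = 3.175 m and h_c = 3.175 × 0.743145 = 2.35949 m.
A = π(1.565)² = 7.69447 m².
Resultant F = γ·h_c·A = 7.89705 × 2.35949 × 7.69447 = 143.371 kN.
I_c = πr⁴/4 = π × 1.565⁴/4 = 4.71137 m⁴.
Centre of pressure: y_p = y_c + I_c/(y_c·A) = 3.175 + 4.71137/(3.175 × 7.69447) = 3.175 + 0.192852 = 3.36785 m along the plane.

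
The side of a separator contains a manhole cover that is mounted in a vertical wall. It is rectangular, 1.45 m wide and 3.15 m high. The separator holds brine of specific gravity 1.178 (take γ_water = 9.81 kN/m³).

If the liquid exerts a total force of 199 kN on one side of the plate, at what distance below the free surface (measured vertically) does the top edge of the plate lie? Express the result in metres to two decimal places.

γ = 1.178 × 9.81 = 11.55618 kN/m³.
A = 1.45 × 3.15 = 4.5675 m².
From F = γ·h_c·A, the centroid depth is h_c = 199/(11.55618 × 4.5675) = 3.77016 m.
The centroid lies 3.15/2 = 1.575 m below the top edge, so the top edge sits at h_top = 3.77016 − 1.575 = 2.19516 m below the surface.

d_top ≈ 2.20 m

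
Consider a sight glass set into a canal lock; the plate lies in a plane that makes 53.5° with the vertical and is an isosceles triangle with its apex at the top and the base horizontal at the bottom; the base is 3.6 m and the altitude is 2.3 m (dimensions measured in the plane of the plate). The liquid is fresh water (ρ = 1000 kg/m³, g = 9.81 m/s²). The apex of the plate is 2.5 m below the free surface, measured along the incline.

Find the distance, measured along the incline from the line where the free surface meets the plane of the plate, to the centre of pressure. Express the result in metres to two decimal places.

γ = ρg = 1000 × 9.81 = 9810 N/m³ = 9.81 kN/m³.
The plate makes 53.5° with the vertical, i.e. θ = 90° − 53.5° = 36.5° to the horizontal. Measuring y along the incline from the free-surface line, vertical depth h = y·sinθ with sinθ = 0.594823.
With the apex up, the centroid sits 2h/3 = 2 × 2.3/3 = 1.53333 m below the apex, so y_c = 2.5 + 1.53333 = 4.03333 m and h_c = 4.03333 × 0.594823 = 2.39912 m.
A = ½ × 3.6 × 2.3 = 4.14 m².
Resultant F = γ·h_c·A = 9.81 × 2.39912 × 4.14 = 97.4364 kN.
I_c = b·h³/36 = 3.6 × 2.3³/36 = 1.2167 m⁴.
Centre of pressure: y_p = y_c + I_c/(y_c·A) = 4.03333 + 1.2167/(4.03333 × 4.14) = 4.03333 + 0.0728651 = 4.1062 m along the plane.

y_p = 4.11 m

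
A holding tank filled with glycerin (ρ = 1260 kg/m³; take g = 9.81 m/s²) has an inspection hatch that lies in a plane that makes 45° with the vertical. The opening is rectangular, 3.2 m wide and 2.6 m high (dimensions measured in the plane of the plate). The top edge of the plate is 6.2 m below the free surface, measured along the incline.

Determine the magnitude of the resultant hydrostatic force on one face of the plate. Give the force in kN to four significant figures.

F ≈ 545.4 kN

γ = ρg = 1260 × 9.81 / 1000 = 12.3606 kN/m³.
The plate makes 45° with the vertical, i.e. θ = 90° − 45° = 45° to the horizontal. Measuring y along the incline from the free-surface line, vertical depth h = y·sinθ with sinθ = 0.707107.
The centroid lies 2.6/2 = 1.3 m below the top edge, so y_c = 6.2 + 1.3 = 7.5 m and h_c = 7.5 × 0.707107 = 5.3033 m.
A = 3.2 × 2.6 = 8.32 m².
Resultant F = γ·h_c·A = 12.3606 × 5.3033 × 8.32 = 545.392 kN.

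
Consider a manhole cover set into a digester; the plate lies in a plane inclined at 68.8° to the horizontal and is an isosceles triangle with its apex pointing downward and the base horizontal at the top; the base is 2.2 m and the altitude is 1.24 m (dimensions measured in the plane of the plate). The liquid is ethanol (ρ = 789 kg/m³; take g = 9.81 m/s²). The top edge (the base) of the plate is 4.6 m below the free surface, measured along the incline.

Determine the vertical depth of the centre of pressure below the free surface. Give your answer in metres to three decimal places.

γ = ρg = 789 × 9.81 / 1000 = 7.74009 kN/m³.
Let θ = 68.8° be the plate's angle to the horizontal; measure y along the incline from where the plane meets the free surface. Vertical depth h = y·sinθ with sinθ = 0.932324.
With the apex down, the centroid sits h/3 = 1.24/3 = 0.413333 m below the base (the top edge), so y_c = 4.6 + 0.413333 = 5.01333 m and h_c = 5.01333 × 0.932324 = 4.67405 m.
A = ½ × 2.2 × 1.24 = 1.364 m².
Resultant F = γ·h_c·A = 7.74009 × 4.67405 × 1.364 = 49.3462 kN.
I_c = b·h³/36 = 2.2 × 1.24³/36 = 0.116516 m⁴.
Centre of pressure: y_p = y_c + I_c/(y_c·A) = 5.01333 + 0.116516/(5.01333 × 1.364) = 5.01333 + 0.017039 = 5.03037 m along the plane.
Vertically, h_p = y_p·sinθ = 5.03037 × 0.932324 = 4.68993 m.

h_p = 4.690 m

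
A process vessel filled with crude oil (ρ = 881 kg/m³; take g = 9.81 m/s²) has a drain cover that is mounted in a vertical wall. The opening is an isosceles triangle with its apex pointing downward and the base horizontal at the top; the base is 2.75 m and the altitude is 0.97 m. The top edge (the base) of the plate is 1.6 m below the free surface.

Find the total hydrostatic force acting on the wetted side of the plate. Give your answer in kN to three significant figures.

γ = ρg = 881 × 9.81 / 1000 = 8.64261 kN/m³.
With the apex down, the centroid sits h/3 = 0.97/3 = 0.323333 m below the base (the top edge), so the centroid depth is h_c = 1.6 + 0.323333 = 1.92333 m.
A = ½ × 2.75 × 0.97 = 1.33375 m².
Resultant F = γ·h_c·A = 8.64261 × 1.92333 × 1.33375 = 22.1704 kN.

F ≈ 22.2 kN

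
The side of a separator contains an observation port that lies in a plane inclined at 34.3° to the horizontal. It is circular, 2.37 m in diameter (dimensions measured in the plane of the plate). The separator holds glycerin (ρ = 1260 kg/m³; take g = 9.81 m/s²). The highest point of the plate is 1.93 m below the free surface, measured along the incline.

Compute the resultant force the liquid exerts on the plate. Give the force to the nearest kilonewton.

γ = ρg = 1260 × 9.81 / 1000 = 12.3606 kN/m³.
Let θ = 34.3° be the plate's angle to the horizontal; measure y along the incline from where the plane meets the free surface. Vertical depth h = y·sinθ with sinθ = 0.563526.
The centroid is at the centre, 1.185 m below the top of the plate, so y_c = 1.93 + 1.185 = 3.115 m and h_c = 3.115 × 0.563526 = 1.75538 m.
A = π(1.185)² = 4.4115 m².
Resultant F = γ·h_c·A = 12.3606 × 1.75538 × 4.4115 = 95.7187 kN.

F ≈ 96 kN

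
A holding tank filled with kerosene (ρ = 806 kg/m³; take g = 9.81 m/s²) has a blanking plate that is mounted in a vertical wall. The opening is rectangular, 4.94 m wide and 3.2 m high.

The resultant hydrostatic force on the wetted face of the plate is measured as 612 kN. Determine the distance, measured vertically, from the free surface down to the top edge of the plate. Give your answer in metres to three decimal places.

d_top ≈ 3.296 m

γ = ρg = 806 × 9.81 / 1000 = 7.90686 kN/m³.
A = 4.94 × 3.2 = 15.808 m².
From F = γ·h_c·A, the centroid depth is h_c = 612/(7.90686 × 15.808) = 4.89633 m.
The centroid lies 3.2/2 = 1.6 m below the top edge, so the top edge sits at h_top = 4.89633 − 1.6 = 3.29633 m below the surface.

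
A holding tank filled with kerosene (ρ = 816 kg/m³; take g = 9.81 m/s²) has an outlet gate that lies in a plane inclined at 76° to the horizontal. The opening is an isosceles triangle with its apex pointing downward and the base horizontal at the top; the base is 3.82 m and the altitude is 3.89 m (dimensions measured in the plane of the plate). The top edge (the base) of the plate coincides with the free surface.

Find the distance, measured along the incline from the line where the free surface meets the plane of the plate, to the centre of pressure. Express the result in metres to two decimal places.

γ = ρg = 816 × 9.81 / 1000 = 8.00496 kN/m³.
Let θ = 76° be the plate's angle to the horizontal; measure y along the incline from where the plane meets the free surface. Vertical depth h = y·sinθ with sinθ = 0.970296.
With the apex down, the centroid sits h/3 = 3.89/3 = 1.29667 m below the base (the top edge), so y_c = 1.29667 m and h_c = 1.29667 × 0.970296 = 1.25815 m.
A = ½ × 3.82 × 3.89 = 7.4299 m².
Resultant F = γ·h_c·A = 8.00496 × 1.25815 × 7.4299 = 74.8298 kN.
I_c = b·h³/36 = 3.82 × 3.89³/36 = 6.24611 m⁴.
Centre of pressure: y_p = y_c + I_c/(y_c·A) = 1.29667 + 6.24611/(1.29667 × 7.4299) = 1.29667 + 0.648332 = 1.945 m along the plane.

y_p = 1.95 m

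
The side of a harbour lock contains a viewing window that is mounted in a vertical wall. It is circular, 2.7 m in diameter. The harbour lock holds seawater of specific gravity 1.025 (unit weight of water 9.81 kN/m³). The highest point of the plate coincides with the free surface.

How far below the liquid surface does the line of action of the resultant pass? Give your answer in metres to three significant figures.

h_p = 1.69 m

γ = 1.025 × 9.81 = 10.05525 kN/m³.
The centroid is at the centre, 1.35 m below the top of the plate, so the centroid depth is h_c = 1.35 m.
A = π(1.35)² = 5.72555 m².
Resultant F = γ·h_c·A = 10.05525 × 1.35 × 5.72555 = 77.722 kN.
I_c = πr⁴/4 = π × 1.35⁴/4 = 2.6087 m⁴.
Centre of pressure: y_p = y_c + I_c/(y_c·A) = 1.35 + 2.6087/(1.35 × 5.72555) = 1.35 + 0.3375 = 1.6875 m along the plane.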